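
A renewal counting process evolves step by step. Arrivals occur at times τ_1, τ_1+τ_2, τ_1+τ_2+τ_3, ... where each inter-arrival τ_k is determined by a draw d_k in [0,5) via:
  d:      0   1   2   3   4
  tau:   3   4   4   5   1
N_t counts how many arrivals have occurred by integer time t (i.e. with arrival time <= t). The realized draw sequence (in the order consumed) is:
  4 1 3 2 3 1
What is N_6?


draw d_1=4: τ_1=1, arrival time A_1=1
draw d_2=1: τ_2=4, arrival time A_2=5
draw d_3=3: τ_3=5, arrival time A_3=10
draw d_4=2: τ_4=4, arrival time A_4=14
draw d_5=3: τ_5=5, arrival time A_5=19
draw d_6=1: τ_6=4, arrival time A_6=23
N_t over t=0..6: 0:0 1:1 2:1 3:1 4:1 5:2 6:2

2


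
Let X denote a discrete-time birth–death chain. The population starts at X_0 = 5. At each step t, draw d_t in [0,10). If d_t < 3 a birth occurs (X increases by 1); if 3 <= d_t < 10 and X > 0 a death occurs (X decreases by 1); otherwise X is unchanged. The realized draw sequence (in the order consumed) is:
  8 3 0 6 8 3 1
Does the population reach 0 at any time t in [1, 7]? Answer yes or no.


no

t=0: X=5, d=8 → death, X_1=4
t=1: X=4, d=3 → death, X_2=3
t=2: X=3, d=0 → birth, X_3=4
t=3: X=4, d=6 → death, X_4=3
t=4: X=3, d=8 → death, X_5=2
t=5: X=2, d=3 → death, X_6=1
t=6: X=1, d=1 → birth, X_7=2


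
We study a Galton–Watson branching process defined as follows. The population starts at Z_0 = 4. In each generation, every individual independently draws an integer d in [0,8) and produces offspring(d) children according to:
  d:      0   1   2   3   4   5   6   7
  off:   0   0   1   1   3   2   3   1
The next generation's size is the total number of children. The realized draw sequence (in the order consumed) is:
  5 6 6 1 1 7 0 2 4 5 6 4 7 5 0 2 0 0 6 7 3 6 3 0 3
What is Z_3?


gen 0: Z_0=4, draws=[5, 6, 6, 1], offspring=[2, 3, 3, 0], Z_1=8
gen 1: Z_1=8, draws=[1, 7, 0, 2, 4, 5, 6, 4], offspring=[0, 1, 0, 1, 3, 2, 3, 3], Z_2=13
gen 2: Z_2=13, draws=[7, 5, 0, 2, 0, 0, 6, 7, 3, 6, 3, 0, 3], offspring=[1, 2, 0, 1, 0, 0, 3, 1, 1, 3, 1, 0, 1], Z_3=14

14


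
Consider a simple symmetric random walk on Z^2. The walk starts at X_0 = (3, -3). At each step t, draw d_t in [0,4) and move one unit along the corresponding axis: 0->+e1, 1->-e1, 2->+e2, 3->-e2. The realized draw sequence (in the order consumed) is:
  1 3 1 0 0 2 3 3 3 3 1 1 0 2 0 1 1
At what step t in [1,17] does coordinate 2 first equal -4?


2

t=0: X=(3, -3), d=1 → -e1, X_1=(2, -3)
t=1: X=(2, -3), d=3 → -e2, X_2=(2, -4)
t=2: X=(2, -4), d=1 → -e1, X_3=(1, -4)
t=3: X=(1, -4), d=0 → +e1, X_4=(2, -4)
t=4: X=(2, -4), d=0 → +e1, X_5=(3, -4)
t=5: X=(3, -4), d=2 → +e2, X_6=(3, -3)
t=6: X=(3, -3), d=3 → -e2, X_7=(3, -4)
t=7: X=(3, -4), d=3 → -e2, X_8=(3, -5)
t=8: X=(3, -5), d=3 → -e2, X_9=(3, -6)
t=9: X=(3, -6), d=3 → -e2, X_10=(3, -7)
t=10: X=(3, -7), d=1 → -e1, X_11=(2, -7)
t=11: X=(2, -7), d=1 → -e1, X_12=(1, -7)
t=12: X=(1, -7), d=0 → +e1, X_13=(2, -7)
t=13: X=(2, -7), d=2 → +e2, X_14=(2, -6)
t=14: X=(2, -6), d=0 → +e1, X_15=(3, -6)
t=15: X=(3, -6), d=1 → -e1, X_16=(2, -6)
t=16: X=(2, -6), d=1 → -e1, X_17=(1, -6)


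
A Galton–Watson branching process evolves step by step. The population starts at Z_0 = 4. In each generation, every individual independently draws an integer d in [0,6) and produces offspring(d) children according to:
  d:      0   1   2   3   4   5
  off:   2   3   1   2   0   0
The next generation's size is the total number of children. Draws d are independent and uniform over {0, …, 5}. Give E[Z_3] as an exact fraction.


256/27

Outcome values over d=0..5: [2, 3, 1, 2, 0, 0]
Σy = 8, Σy² = 18, M = 6
μ = 8/6 = 4/3,  σ² = 18/6 − (4/3)² = 11/9
E[Z_0] = 4
E[Z_1] = 4/3·E[Z_0] = 16/3
E[Z_2] = 4/3·E[Z_1] = 64/9
E[Z_3] = 4/3·E[Z_2] = 256/27


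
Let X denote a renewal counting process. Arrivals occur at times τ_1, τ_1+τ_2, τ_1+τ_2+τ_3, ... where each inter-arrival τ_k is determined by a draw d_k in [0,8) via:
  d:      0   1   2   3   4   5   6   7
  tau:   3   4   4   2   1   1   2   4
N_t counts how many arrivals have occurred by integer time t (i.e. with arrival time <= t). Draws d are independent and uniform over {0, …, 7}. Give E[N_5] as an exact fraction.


1757/1024

Inter-arrival values over d=0..7: [3, 4, 4, 2, 1, 1, 2, 4]
Each d has probability 1/8, so the pmf of τ is: f(1) = 1/4, f(2) = 1/4, f(3) = 1/8, f(4) = 3/8
Renewal equation for m(n) = E[N_n]: condition on τ_1 = k (if k <= n, one arrival plus a fresh copy on the remaining n−k steps): m(n) = F(n) + Σ_{k<=n} f(k)·m(n−k), where F(n) = P(τ <= n) and m(0) = 0
m(1) = F(1) = 1/4
m(2) = F(2) + f(1)·m(1) = 1/2 + 1/4·1/4 = 9/16
m(3) = F(3) + f(1)·m(2) + f(2)·m(1) = 5/8 + 1/4·9/16 + 1/4·1/4 = 53/64
m(4) = F(4) + f(1)·m(3) + f(2)·m(2) + f(3)·m(1) = 1 + 1/4·53/64 + 1/4·9/16 + 1/8·1/4 = 353/256
m(5) = F(5) + f(1)·m(4) + f(2)·m(3) + f(3)·m(2) + f(4)·m(1) = 1 + 1/4·353/256 + 1/4·53/64 + 1/8·9/16 + 3/8·1/4 = 1757/1024
E[N_5] = m(5) = 1757/1024


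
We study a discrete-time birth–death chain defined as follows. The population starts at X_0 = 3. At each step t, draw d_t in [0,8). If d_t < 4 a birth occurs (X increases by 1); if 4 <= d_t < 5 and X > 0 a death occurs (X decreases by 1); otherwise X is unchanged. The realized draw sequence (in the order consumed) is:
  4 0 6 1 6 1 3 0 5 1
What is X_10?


t=0: X=3, d=4 → death, X_1=2
t=1: X=2, d=0 → birth, X_2=3
t=2: X=3, d=6 → hold, X_3=3
t=3: X=3, d=1 → birth, X_4=4
t=4: X=4, d=6 → hold, X_5=4
t=5: X=4, d=1 → birth, X_6=5
t=6: X=5, d=3 → birth, X_7=6
t=7: X=6, d=0 → birth, X_8=7
t=8: X=7, d=5 → hold, X_9=7
t=9: X=7, d=1 → birth, X_10=8

8


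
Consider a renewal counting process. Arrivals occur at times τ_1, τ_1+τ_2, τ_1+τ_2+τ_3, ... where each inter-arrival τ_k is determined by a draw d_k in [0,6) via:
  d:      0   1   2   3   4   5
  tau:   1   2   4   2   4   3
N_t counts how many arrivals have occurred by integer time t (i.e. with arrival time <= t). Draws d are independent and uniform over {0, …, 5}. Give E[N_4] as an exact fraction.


1735/1296

Inter-arrival values over d=0..5: [1, 2, 4, 2, 4, 3]
Each d has probability 1/6, so the pmf of τ is: f(1) = 1/6, f(2) = 1/3, f(3) = 1/6, f(4) = 1/3
Renewal equation for m(n) = E[N_n]: condition on τ_1 = k (if k <= n, one arrival plus a fresh copy on the remaining n−k steps): m(n) = F(n) + Σ_{k<=n} f(k)·m(n−k), where F(n) = P(τ <= n) and m(0) = 0
m(1) = F(1) = 1/6
m(2) = F(2) + f(1)·m(1) = 1/2 + 1/6·1/6 = 19/36
m(3) = F(3) + f(1)·m(2) + f(2)·m(1) = 2/3 + 1/6·19/36 + 1/3·1/6 = 175/216
m(4) = F(4) + f(1)·m(3) + f(2)·m(2) + f(3)·m(1) = 1 + 1/6·175/216 + 1/3·19/36 + 1/6·1/6 = 1735/1296
E[N_4] = m(4) = 1735/1296


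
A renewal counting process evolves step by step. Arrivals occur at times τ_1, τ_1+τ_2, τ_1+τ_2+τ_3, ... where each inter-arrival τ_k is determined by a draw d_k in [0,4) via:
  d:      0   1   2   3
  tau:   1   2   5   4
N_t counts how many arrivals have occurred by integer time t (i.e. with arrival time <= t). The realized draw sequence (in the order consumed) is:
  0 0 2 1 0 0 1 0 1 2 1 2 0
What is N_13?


draw d_1=0: τ_1=1, arrival time A_1=1
draw d_2=0: τ_2=1, arrival time A_2=2
draw d_3=2: τ_3=5, arrival time A_3=7
draw d_4=1: τ_4=2, arrival time A_4=9
draw d_5=0: τ_5=1, arrival time A_5=10
draw d_6=0: τ_6=1, arrival time A_6=11
draw d_7=1: τ_7=2, arrival time A_7=13
draw d_8=0: τ_8=1, arrival time A_8=14
draw d_9=1: τ_9=2, arrival time A_9=16
draw d_10=2: τ_10=5, arrival time A_10=21
draw d_11=1: τ_11=2, arrival time A_11=23
draw d_12=2: τ_12=5, arrival time A_12=28
draw d_13=0: τ_13=1, arrival time A_13=29
N_t over t=0..13: 0:0 1:1 2:2 3:2 4:2 5:2 6:2 7:3 8:3 9:4 10:5 11:6 12:6 13:7

7


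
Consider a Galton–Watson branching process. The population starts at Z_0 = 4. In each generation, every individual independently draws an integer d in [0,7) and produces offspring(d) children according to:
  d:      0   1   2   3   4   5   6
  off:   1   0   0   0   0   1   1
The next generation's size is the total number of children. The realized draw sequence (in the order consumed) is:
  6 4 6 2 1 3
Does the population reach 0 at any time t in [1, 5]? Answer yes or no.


gen 0: Z_0=4, draws=[6, 4, 6, 2], offspring=[1, 0, 1, 0], Z_1=2
gen 1: Z_1=2, draws=[1, 3], offspring=[0, 0], Z_2=0
gen 2: Z_2=0, draws=[], offspring=[], Z_3=0
gen 3: Z_3=0, draws=[], offspring=[], Z_4=0
gen 4: Z_4=0, draws=[], offspring=[], Z_5=0

yes


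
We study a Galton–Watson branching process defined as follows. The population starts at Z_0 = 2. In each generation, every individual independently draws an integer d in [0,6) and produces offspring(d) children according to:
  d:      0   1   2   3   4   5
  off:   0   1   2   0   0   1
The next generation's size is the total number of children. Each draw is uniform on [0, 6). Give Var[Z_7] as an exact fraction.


1317760/4782969

Outcome values over d=0..5: [0, 1, 2, 0, 0, 1]
Σy = 4, Σy² = 6, M = 6
μ = 4/6 = 2/3,  σ² = 6/6 − (2/3)² = 5/9
V_0 = 0, E_0 = 2
V_1 = 5/9·E_0 + (2/3)²·V_0 = 10/9;  E_1 = 4/3
V_2 = 5/9·E_1 + (2/3)²·V_1 = 100/81;  E_2 = 8/9
V_3 = 5/9·E_2 + (2/3)²·V_2 = 760/729;  E_3 = 16/27
V_4 = 5/9·E_3 + (2/3)²·V_3 = 5200/6561;  E_4 = 32/81
V_5 = 5/9·E_4 + (2/3)²·V_4 = 33760/59049;  E_5 = 64/243
V_6 = 5/9·E_5 + (2/3)²·V_5 = 212800/531441;  E_6 = 128/729
V_7 = 5/9·E_6 + (2/3)²·V_6 = 1317760/4782969;  E_7 = 256/2187


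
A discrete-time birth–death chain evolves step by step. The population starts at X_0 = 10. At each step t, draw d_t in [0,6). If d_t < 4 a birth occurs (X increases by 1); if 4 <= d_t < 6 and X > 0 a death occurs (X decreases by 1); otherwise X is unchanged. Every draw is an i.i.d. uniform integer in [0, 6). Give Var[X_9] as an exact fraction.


X can drop by at most 1 per step and X_0 = 10 > T = 9, so X_t >= 10 − t >= 1 > 0 for every t <= 9: the floor at 0 (the 'and X > 0' condition) never binds. Hence X_9 = X_0 + Σ_{t<9} Y_t with i.i.d. increments Y_t = y(d_t) ∈ {+1, −1, 0}.
Outcome values over d=0..5: [1, 1, 1, 1, -1, -1]
Σy = 2, Σy² = 6, M = 6
μ = 2/6 = 1/3,  σ² = 6/6 − (1/3)² = 8/9
Independent increments: Var[X_9] = 9·σ² = 9·(8/9) = 8

8


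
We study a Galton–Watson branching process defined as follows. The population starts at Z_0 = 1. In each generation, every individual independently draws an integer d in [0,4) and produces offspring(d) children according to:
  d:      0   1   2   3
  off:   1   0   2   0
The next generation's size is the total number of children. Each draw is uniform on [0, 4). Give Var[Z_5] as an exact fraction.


695871/1048576

Outcome values over d=0..3: [1, 0, 2, 0]
Σy = 3, Σy² = 5, M = 4
μ = 3/4 = 3/4,  σ² = 5/4 − (3/4)² = 11/16
V_0 = 0, E_0 = 1
V_1 = 11/16·E_0 + (3/4)²·V_0 = 11/16;  E_1 = 3/4
V_2 = 11/16·E_1 + (3/4)²·V_1 = 231/256;  E_2 = 9/16
V_3 = 11/16·E_2 + (3/4)²·V_2 = 3663/4096;  E_3 = 27/64
V_4 = 11/16·E_3 + (3/4)²·V_3 = 51975/65536;  E_4 = 81/256
V_5 = 11/16·E_4 + (3/4)²·V_4 = 695871/1048576;  E_5 = 243/1024


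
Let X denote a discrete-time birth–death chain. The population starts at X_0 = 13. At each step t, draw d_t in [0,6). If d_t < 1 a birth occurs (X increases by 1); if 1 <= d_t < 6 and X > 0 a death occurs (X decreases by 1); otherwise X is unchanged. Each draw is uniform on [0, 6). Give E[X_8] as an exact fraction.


X can drop by at most 1 per step and X_0 = 13 > T = 8, so X_t >= 13 − t >= 5 > 0 for every t <= 8: the floor at 0 (the 'and X > 0' condition) never binds. Hence X_8 = X_0 + Σ_{t<8} Y_t with i.i.d. increments Y_t = y(d_t) ∈ {+1, −1, 0}.
Outcome values over d=0..5: [1, -1, -1, -1, -1, -1]
Σy = -4, Σy² = 6, M = 6
μ = -4/6 = -2/3,  σ² = 6/6 − (-2/3)² = 5/9
E[X_8] = 13 + 8·(-2/3) = 23/3

23/3


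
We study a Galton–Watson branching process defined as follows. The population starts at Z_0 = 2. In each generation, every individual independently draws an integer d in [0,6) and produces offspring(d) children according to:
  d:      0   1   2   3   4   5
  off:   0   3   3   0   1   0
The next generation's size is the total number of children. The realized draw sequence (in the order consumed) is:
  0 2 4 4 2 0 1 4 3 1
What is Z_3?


7

gen 0: Z_0=2, draws=[0, 2], offspring=[0, 3], Z_1=3
gen 1: Z_1=3, draws=[4, 4, 2], offspring=[1, 1, 3], Z_2=5
gen 2: Z_2=5, draws=[0, 1, 4, 3, 1], offspring=[0, 3, 1, 0, 3], Z_3=7


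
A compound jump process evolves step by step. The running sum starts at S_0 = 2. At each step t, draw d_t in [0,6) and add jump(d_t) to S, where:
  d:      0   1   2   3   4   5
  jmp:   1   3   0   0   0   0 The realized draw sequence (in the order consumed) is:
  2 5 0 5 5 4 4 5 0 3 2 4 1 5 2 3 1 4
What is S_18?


10

t=0: S=2, d=2, jump=0, S_1=2
t=1: S=2, d=5, jump=0, S_2=2
t=2: S=2, d=0, jump=1, S_3=3
t=3: S=3, d=5, jump=0, S_4=3
t=4: S=3, d=5, jump=0, S_5=3
t=5: S=3, d=4, jump=0, S_6=3
t=6: S=3, d=4, jump=0, S_7=3
t=7: S=3, d=5, jump=0, S_8=3
t=8: S=3, d=0, jump=1, S_9=4
t=9: S=4, d=3, jump=0, S_10=4
t=10: S=4, d=2, jump=0, S_11=4
t=11: S=4, d=4, jump=0, S_12=4
t=12: S=4, d=1, jump=3, S_13=7
t=13: S=7, d=5, jump=0, S_14=7
t=14: S=7, d=2, jump=0, S_15=7
t=15: S=7, d=3, jump=0, S_16=7
t=16: S=7, d=1, jump=3, S_17=10
t=17: S=10, d=4, jump=0, S_18=10


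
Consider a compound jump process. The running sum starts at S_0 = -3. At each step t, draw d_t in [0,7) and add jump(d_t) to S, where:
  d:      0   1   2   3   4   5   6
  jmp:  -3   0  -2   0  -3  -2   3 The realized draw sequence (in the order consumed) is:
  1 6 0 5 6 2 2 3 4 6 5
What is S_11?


-8

t=0: S=-3, d=1, jump=0, S_1=-3
t=1: S=-3, d=6, jump=3, S_2=0
t=2: S=0, d=0, jump=-3, S_3=-3
t=3: S=-3, d=5, jump=-2, S_4=-5
t=4: S=-5, d=6, jump=3, S_5=-2
t=5: S=-2, d=2, jump=-2, S_6=-4
t=6: S=-4, d=2, jump=-2, S_7=-6
t=7: S=-6, d=3, jump=0, S_8=-6
t=8: S=-6, d=4, jump=-3, S_9=-9
t=9: S=-9, d=6, jump=3, S_10=-6
t=10: S=-6, d=5, jump=-2, S_11=-8


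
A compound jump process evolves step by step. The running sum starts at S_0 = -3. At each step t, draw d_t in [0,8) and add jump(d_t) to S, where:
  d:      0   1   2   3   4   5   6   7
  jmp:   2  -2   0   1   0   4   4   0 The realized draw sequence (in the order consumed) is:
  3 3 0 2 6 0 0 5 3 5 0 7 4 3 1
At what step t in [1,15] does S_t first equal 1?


t=0: S=-3, d=3, jump=1, S_1=-2
t=1: S=-2, d=3, jump=1, S_2=-1
t=2: S=-1, d=0, jump=2, S_3=1
t=3: S=1, d=2, jump=0, S_4=1
t=4: S=1, d=6, jump=4, S_5=5
t=5: S=5, d=0, jump=2, S_6=7
t=6: S=7, d=0, jump=2, S_7=9
t=7: S=9, d=5, jump=4, S_8=13
t=8: S=13, d=3, jump=1, S_9=14
t=9: S=14, d=5, jump=4, S_10=18
t=10: S=18, d=0, jump=2, S_11=20
t=11: S=20, d=7, jump=0, S_12=20
t=12: S=20, d=4, jump=0, S_13=20
t=13: S=20, d=3, jump=1, S_14=21
t=14: S=21, d=1, jump=-2, S_15=19

3


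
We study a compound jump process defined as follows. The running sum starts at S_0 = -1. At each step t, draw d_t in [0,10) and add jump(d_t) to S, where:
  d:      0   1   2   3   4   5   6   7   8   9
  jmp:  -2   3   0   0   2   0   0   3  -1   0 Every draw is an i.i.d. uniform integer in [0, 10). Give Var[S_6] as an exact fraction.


Outcome values over d=0..9: [-2, 3, 0, 0, 2, 0, 0, 3, -1, 0]
Σy = 5, Σy² = 27, M = 10
μ = 5/10 = 1/2,  σ² = 27/10 − (1/2)² = 49/20
Independent increments: Var[S_6] = 6·σ² = 6·(49/20) = 147/10

147/10


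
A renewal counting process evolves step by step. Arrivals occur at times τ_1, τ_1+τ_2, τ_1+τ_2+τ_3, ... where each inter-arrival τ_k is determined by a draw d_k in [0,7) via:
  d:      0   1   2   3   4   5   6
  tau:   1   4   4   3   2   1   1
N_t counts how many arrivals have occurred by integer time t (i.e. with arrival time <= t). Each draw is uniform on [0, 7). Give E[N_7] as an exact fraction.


Inter-arrival values over d=0..6: [1, 4, 4, 3, 2, 1, 1]
Each d has probability 1/7, so the pmf of τ is: f(1) = 3/7, f(2) = 1/7, f(3) = 1/7, f(4) = 2/7
Renewal equation for m(n) = E[N_n]: condition on τ_1 = k (if k <= n, one arrival plus a fresh copy on the remaining n−k steps): m(n) = F(n) + Σ_{k<=n} f(k)·m(n−k), where F(n) = P(τ <= n) and m(0) = 0
m(1) = F(1) = 3/7
m(2) = F(2) + f(1)·m(1) = 4/7 + 3/7·3/7 = 37/49
m(3) = F(3) + f(1)·m(2) + f(2)·m(1) = 5/7 + 3/7·37/49 + 1/7·3/7 = 377/343
m(4) = F(4) + f(1)·m(3) + f(2)·m(2) + f(3)·m(1) = 1 + 3/7·377/343 + 1/7·37/49 + 1/7·3/7 = 3938/2401
m(5) = F(5) + f(1)·m(4) + f(2)·m(3) + f(3)·m(2) + f(4)·m(1) = 1 + 3/7·3938/2401 + 1/7·377/343 + 1/7·37/49 + 2/7·3/7 = 35131/16807
m(6) = F(6) + f(1)·m(5) + f(2)·m(4) + f(3)·m(3) + f(4)·m(2) = 1 + 3/7·35131/16807 + 1/7·3938/2401 + 1/7·377/343 + 2/7·37/49 = 294463/117649
m(7) = F(7) + f(1)·m(6) + f(2)·m(5) + f(3)·m(4) + f(4)·m(3) = 1 + 3/7·294463/117649 + 1/7·35131/16807 + 1/7·3938/2401 + 2/7·377/343 = 2404433/823543
E[N_7] = m(7) = 2404433/823543

2404433/823543


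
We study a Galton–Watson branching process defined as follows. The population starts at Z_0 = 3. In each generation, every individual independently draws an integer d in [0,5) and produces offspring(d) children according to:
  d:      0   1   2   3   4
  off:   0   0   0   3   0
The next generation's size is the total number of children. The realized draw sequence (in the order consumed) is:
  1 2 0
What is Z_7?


0

gen 0: Z_0=3, draws=[1, 2, 0], offspring=[0, 0, 0], Z_1=0
gen 1: Z_1=0, draws=[], offspring=[], Z_2=0
gen 2: Z_2=0, draws=[], offspring=[], Z_3=0
gen 3: Z_3=0, draws=[], offspring=[], Z_4=0
gen 4: Z_4=0, draws=[], offspring=[], Z_5=0
gen 5: Z_5=0, draws=[], offspring=[], Z_6=0
gen 6: Z_6=0, draws=[], offspring=[], Z_7=0


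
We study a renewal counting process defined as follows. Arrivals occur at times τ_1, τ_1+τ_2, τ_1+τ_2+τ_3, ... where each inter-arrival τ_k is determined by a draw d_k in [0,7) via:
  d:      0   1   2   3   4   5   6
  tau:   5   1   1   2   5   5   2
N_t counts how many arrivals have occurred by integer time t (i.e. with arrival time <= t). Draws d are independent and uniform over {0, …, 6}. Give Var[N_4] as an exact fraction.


6158540/5764801

Inter-arrival values over d=0..6: [5, 1, 1, 2, 5, 5, 2]
Each d has probability 1/7, so the pmf of τ is: f(1) = 2/7, f(2) = 2/7, f(5) = 3/7
Let p_n(j) = P(N_n = j), with p_0 = [1]. Condition on τ_1: p_n(0) = P(τ > n), and for j >= 1, p_n(j) = Σ_{k<=n} f(k)·p_{n−k}(j−1)
p_1 = [5/7, 2/7]  (j = 0..1)
p_2 = [3/7, 24/49, 4/49]  (j = 0..2)
p_3 = [3/7, 16/49, 76/343, 8/343]  (j = 0..3)
p_4 = [3/7, 12/49, 80/343, 208/2401, 16/2401]  (j = 0..4)
E[N_4] = Σ j·p_4(j) = 2396/2401;  E[N_4²] = Σ j²·p_4(j) = 708/343
Var[N_4] = 708/343 − (2396/2401)² = 6158540/5764801


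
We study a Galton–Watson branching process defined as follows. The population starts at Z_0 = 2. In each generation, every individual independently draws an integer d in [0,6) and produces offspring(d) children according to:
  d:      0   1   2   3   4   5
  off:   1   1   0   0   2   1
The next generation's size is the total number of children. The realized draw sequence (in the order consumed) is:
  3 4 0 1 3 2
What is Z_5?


gen 0: Z_0=2, draws=[3, 4], offspring=[0, 2], Z_1=2
gen 1: Z_1=2, draws=[0, 1], offspring=[1, 1], Z_2=2
gen 2: Z_2=2, draws=[3, 2], offspring=[0, 0], Z_3=0
gen 3: Z_3=0, draws=[], offspring=[], Z_4=0
gen 4: Z_4=0, draws=[], offspring=[], Z_5=0

0


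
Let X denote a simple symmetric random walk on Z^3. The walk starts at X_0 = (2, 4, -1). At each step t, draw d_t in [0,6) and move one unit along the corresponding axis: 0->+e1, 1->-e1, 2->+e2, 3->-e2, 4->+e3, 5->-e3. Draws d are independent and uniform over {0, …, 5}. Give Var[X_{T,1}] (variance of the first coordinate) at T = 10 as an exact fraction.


Outcome values over d=0..5: [1, -1, 0, 0, 0, 0]
Σy = 0, Σy² = 2, M = 6
μ = 0/6 = 0,  σ² = 2/6 − (0)² = 1/3
Independent increments: Var[X_10] = 10·σ² = 10·(1/3) = 10/3

10/3


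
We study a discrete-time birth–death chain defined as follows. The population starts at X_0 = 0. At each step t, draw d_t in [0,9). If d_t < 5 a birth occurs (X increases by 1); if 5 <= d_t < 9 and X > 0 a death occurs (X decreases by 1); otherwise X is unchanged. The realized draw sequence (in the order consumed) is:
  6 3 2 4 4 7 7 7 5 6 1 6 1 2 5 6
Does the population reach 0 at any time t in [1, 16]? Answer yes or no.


yes

t=0: X=0, d=6 → hold, X_1=0
t=1: X=0, d=3 → birth, X_2=1
t=2: X=1, d=2 → birth, X_3=2
t=3: X=2, d=4 → birth, X_4=3
t=4: X=3, d=4 → birth, X_5=4
t=5: X=4, d=7 → death, X_6=3
t=6: X=3, d=7 → death, X_7=2
t=7: X=2, d=7 → death, X_8=1
t=8: X=1, d=5 → death, X_9=0
t=9: X=0, d=6 → hold, X_10=0
t=10: X=0, d=1 → birth, X_11=1
t=11: X=1, d=6 → death, X_12=0
t=12: X=0, d=1 → birth, X_13=1
t=13: X=1, d=2 → birth, X_14=2
t=14: X=2, d=5 → death, X_15=1
t=15: X=1, d=6 → death, X_16=0


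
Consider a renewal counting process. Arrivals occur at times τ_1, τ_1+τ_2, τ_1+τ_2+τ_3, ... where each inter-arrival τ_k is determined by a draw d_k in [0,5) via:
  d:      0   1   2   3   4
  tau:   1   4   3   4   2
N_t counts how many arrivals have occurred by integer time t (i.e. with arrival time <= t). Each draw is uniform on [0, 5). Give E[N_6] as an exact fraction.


Inter-arrival values over d=0..4: [1, 4, 3, 4, 2]
Each d has probability 1/5, so the pmf of τ is: f(1) = 1/5, f(2) = 1/5, f(3) = 1/5, f(4) = 2/5
Renewal equation for m(n) = E[N_n]: condition on τ_1 = k (if k <= n, one arrival plus a fresh copy on the remaining n−k steps): m(n) = F(n) + Σ_{k<=n} f(k)·m(n−k), where F(n) = P(τ <= n) and m(0) = 0
m(1) = F(1) = 1/5
m(2) = F(2) + f(1)·m(1) = 2/5 + 1/5·1/5 = 11/25
m(3) = F(3) + f(1)·m(2) + f(2)·m(1) = 3/5 + 1/5·11/25 + 1/5·1/5 = 91/125
m(4) = F(4) + f(1)·m(3) + f(2)·m(2) + f(3)·m(1) = 1 + 1/5·91/125 + 1/5·11/25 + 1/5·1/5 = 796/625
m(5) = F(5) + f(1)·m(4) + f(2)·m(3) + f(3)·m(2) + f(4)·m(1) = 1 + 1/5·796/625 + 1/5·91/125 + 1/5·11/25 + 2/5·1/5 = 4901/3125
m(6) = F(6) + f(1)·m(5) + f(2)·m(4) + f(3)·m(3) + f(4)·m(2) = 1 + 1/5·4901/3125 + 1/5·796/625 + 1/5·91/125 + 2/5·11/25 = 29531/15625
E[N_6] = m(6) = 29531/15625

29531/15625


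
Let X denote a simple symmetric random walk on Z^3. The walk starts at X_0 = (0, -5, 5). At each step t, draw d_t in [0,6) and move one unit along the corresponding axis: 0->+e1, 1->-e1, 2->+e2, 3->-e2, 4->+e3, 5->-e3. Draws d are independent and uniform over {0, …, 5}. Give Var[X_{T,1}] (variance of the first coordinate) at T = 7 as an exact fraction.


7/3

Outcome values over d=0..5: [1, -1, 0, 0, 0, 0]
Σy = 0, Σy² = 2, M = 6
μ = 0/6 = 0,  σ² = 2/6 − (0)² = 1/3
Independent increments: Var[X_7] = 7·σ² = 7·(1/3) = 7/3


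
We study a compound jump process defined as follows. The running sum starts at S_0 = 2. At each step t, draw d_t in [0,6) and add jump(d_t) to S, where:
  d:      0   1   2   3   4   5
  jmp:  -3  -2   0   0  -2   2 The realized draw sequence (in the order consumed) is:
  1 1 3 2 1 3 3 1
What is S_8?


-6

t=0: S=2, d=1, jump=-2, S_1=0
t=1: S=0, d=1, jump=-2, S_2=-2
t=2: S=-2, d=3, jump=0, S_3=-2
t=3: S=-2, d=2, jump=0, S_4=-2
t=4: S=-2, d=1, jump=-2, S_5=-4
t=5: S=-4, d=3, jump=0, S_6=-4
t=6: S=-4, d=3, jump=0, S_7=-4
t=7: S=-4, d=1, jump=-2, S_8=-6


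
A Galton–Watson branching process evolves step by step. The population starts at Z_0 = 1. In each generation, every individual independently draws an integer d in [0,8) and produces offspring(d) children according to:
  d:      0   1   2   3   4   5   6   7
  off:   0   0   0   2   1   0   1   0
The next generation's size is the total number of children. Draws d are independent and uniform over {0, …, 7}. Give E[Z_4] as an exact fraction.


1/16

Outcome values over d=0..7: [0, 0, 0, 2, 1, 0, 1, 0]
Σy = 4, Σy² = 6, M = 8
μ = 4/8 = 1/2,  σ² = 6/8 − (1/2)² = 1/2
E[Z_0] = 1
E[Z_1] = 1/2·E[Z_0] = 1/2
E[Z_2] = 1/2·E[Z_1] = 1/4
E[Z_3] = 1/2·E[Z_2] = 1/8
E[Z_4] = 1/2·E[Z_3] = 1/16


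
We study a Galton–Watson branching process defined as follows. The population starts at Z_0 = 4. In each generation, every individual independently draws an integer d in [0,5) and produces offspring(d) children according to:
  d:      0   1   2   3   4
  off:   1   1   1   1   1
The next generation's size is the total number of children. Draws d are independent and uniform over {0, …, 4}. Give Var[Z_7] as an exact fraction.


Outcome values over d=0..4: [1, 1, 1, 1, 1]
Σy = 5, Σy² = 5, M = 5
μ = 5/5 = 1,  σ² = 5/5 − (1)² = 0
V_0 = 0, E_0 = 4
V_1 = 0·E_0 + (1)²·V_0 = 0;  E_1 = 4
V_2 = 0·E_1 + (1)²·V_1 = 0;  E_2 = 4
V_3 = 0·E_2 + (1)²·V_2 = 0;  E_3 = 4
V_4 = 0·E_3 + (1)²·V_3 = 0;  E_4 = 4
V_5 = 0·E_4 + (1)²·V_4 = 0;  E_5 = 4
V_6 = 0·E_5 + (1)²·V_5 = 0;  E_6 = 4
V_7 = 0·E_6 + (1)²·V_6 = 0;  E_7 = 4

0


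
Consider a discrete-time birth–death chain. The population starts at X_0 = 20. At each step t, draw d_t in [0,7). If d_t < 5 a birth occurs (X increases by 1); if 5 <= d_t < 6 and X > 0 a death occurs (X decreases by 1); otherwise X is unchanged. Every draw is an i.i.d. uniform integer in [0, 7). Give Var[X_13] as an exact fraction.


338/49

X can drop by at most 1 per step and X_0 = 20 > T = 13, so X_t >= 20 − t >= 7 > 0 for every t <= 13: the floor at 0 (the 'and X > 0' condition) never binds. Hence X_13 = X_0 + Σ_{t<13} Y_t with i.i.d. increments Y_t = y(d_t) ∈ {+1, −1, 0}.
Outcome values over d=0..6: [1, 1, 1, 1, 1, -1, 0]
Σy = 4, Σy² = 6, M = 7
μ = 4/7 = 4/7,  σ² = 6/7 − (4/7)² = 26/49
Independent increments: Var[X_13] = 13·σ² = 13·(26/49) = 338/49


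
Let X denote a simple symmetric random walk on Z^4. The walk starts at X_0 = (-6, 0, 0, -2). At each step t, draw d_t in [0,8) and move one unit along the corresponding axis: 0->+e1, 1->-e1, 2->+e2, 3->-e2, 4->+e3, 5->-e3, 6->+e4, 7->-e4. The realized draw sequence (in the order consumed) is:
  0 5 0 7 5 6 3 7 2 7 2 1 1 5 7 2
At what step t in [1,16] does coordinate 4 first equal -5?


t=0: X=(-6, 0, 0, -2), d=0 → +e1, X_1=(-5, 0, 0, -2)
t=1: X=(-5, 0, 0, -2), d=5 → -e3, X_2=(-5, 0, -1, -2)
t=2: X=(-5, 0, -1, -2), d=0 → +e1, X_3=(-4, 0, -1, -2)
t=3: X=(-4, 0, -1, -2), d=7 → -e4, X_4=(-4, 0, -1, -3)
t=4: X=(-4, 0, -1, -3), d=5 → -e3, X_5=(-4, 0, -2, -3)
t=5: X=(-4, 0, -2, -3), d=6 → +e4, X_6=(-4, 0, -2, -2)
t=6: X=(-4, 0, -2, -2), d=3 → -e2, X_7=(-4, -1, -2, -2)
t=7: X=(-4, -1, -2, -2), d=7 → -e4, X_8=(-4, -1, -2, -3)
t=8: X=(-4, -1, -2, -3), d=2 → +e2, X_9=(-4, 0, -2, -3)
t=9: X=(-4, 0, -2, -3), d=7 → -e4, X_10=(-4, 0, -2, -4)
t=10: X=(-4, 0, -2, -4), d=2 → +e2, X_11=(-4, 1, -2, -4)
t=11: X=(-4, 1, -2, -4), d=1 → -e1, X_12=(-5, 1, -2, -4)
t=12: X=(-5, 1, -2, -4), d=1 → -e1, X_13=(-6, 1, -2, -4)
t=13: X=(-6, 1, -2, -4), d=5 → -e3, X_14=(-6, 1, -3, -4)
t=14: X=(-6, 1, -3, -4), d=7 → -e4, X_15=(-6, 1, -3, -5)
t=15: X=(-6, 1, -3, -5), d=2 → +e2, X_16=(-6, 2, -3, -5)

15


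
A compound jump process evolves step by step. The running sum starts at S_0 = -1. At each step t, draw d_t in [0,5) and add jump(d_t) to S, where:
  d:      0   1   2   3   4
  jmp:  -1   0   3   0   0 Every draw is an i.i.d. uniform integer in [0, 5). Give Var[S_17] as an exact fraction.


Outcome values over d=0..4: [-1, 0, 3, 0, 0]
Σy = 2, Σy² = 10, M = 5
μ = 2/5 = 2/5,  σ² = 10/5 − (2/5)² = 46/25
Independent increments: Var[S_17] = 17·σ² = 17·(46/25) = 782/25

782/25


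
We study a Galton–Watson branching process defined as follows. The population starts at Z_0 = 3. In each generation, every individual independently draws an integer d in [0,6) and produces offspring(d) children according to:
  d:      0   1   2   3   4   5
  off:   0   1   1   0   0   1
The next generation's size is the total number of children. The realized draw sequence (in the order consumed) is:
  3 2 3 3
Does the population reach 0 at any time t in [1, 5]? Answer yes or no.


gen 0: Z_0=3, draws=[3, 2, 3], offspring=[0, 1, 0], Z_1=1
gen 1: Z_1=1, draws=[3], offspring=[0], Z_2=0
gen 2: Z_2=0, draws=[], offspring=[], Z_3=0
gen 3: Z_3=0, draws=[], offspring=[], Z_4=0
gen 4: Z_4=0, draws=[], offspring=[], Z_5=0

yes


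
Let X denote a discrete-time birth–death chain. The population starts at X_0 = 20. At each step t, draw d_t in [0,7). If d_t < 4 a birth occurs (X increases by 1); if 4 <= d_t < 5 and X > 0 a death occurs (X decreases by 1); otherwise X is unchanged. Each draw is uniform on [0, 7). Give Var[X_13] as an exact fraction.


338/49

X can drop by at most 1 per step and X_0 = 20 > T = 13, so X_t >= 20 − t >= 7 > 0 for every t <= 13: the floor at 0 (the 'and X > 0' condition) never binds. Hence X_13 = X_0 + Σ_{t<13} Y_t with i.i.d. increments Y_t = y(d_t) ∈ {+1, −1, 0}.
Outcome values over d=0..6: [1, 1, 1, 1, -1, 0, 0]
Σy = 3, Σy² = 5, M = 7
μ = 3/7 = 3/7,  σ² = 5/7 − (3/7)² = 26/49
Independent increments: Var[X_13] = 13·σ² = 13·(26/49) = 338/49


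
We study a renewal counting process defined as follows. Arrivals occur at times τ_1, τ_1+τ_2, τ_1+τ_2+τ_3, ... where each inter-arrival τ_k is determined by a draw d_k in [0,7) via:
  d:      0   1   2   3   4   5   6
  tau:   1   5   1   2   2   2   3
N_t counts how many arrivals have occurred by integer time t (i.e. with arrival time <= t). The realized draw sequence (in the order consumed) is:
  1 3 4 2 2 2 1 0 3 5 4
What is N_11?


5

draw d_1=1: τ_1=5, arrival time A_1=5
draw d_2=3: τ_2=2, arrival time A_2=7
draw d_3=4: τ_3=2, arrival time A_3=9
draw d_4=2: τ_4=1, arrival time A_4=10
draw d_5=2: τ_5=1, arrival time A_5=11
draw d_6=2: τ_6=1, arrival time A_6=12
draw d_7=1: τ_7=5, arrival time A_7=17
draw d_8=0: τ_8=1, arrival time A_8=18
draw d_9=3: τ_9=2, arrival time A_9=20
draw d_10=5: τ_10=2, arrival time A_10=22
draw d_11=4: τ_11=2, arrival time A_11=24
N_t over t=0..11: 0:0 1:0 2:0 3:0 4:0 5:1 6:1 7:2 8:2 9:3 10:4 11:5


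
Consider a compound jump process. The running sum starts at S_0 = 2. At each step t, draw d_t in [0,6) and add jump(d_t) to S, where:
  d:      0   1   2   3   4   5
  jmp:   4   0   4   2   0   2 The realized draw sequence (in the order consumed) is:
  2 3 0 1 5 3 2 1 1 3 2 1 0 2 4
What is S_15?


34

t=0: S=2, d=2, jump=4, S_1=6
t=1: S=6, d=3, jump=2, S_2=8
t=2: S=8, d=0, jump=4, S_3=12
t=3: S=12, d=1, jump=0, S_4=12
t=4: S=12, d=5, jump=2, S_5=14
t=5: S=14, d=3, jump=2, S_6=16
t=6: S=16, d=2, jump=4, S_7=20
t=7: S=20, d=1, jump=0, S_8=20
t=8: S=20, d=1, jump=0, S_9=20
t=9: S=20, d=3, jump=2, S_10=22
t=10: S=22, d=2, jump=4, S_11=26
t=11: S=26, d=1, jump=0, S_12=26
t=12: S=26, d=0, jump=4, S_13=30
t=13: S=30, d=2, jump=4, S_14=34
t=14: S=34, d=4, jump=0, S_15=34


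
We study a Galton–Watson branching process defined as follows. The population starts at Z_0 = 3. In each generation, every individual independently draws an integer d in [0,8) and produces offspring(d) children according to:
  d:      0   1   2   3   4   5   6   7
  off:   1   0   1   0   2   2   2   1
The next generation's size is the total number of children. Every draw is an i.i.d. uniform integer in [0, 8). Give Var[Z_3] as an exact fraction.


2056509/262144

Outcome values over d=0..7: [1, 0, 1, 0, 2, 2, 2, 1]
Σy = 9, Σy² = 15, M = 8
μ = 9/8 = 9/8,  σ² = 15/8 − (9/8)² = 39/64
V_0 = 0, E_0 = 3
V_1 = 39/64·E_0 + (9/8)²·V_0 = 117/64;  E_1 = 27/8
V_2 = 39/64·E_1 + (9/8)²·V_1 = 17901/4096;  E_2 = 243/64
V_3 = 39/64·E_2 + (9/8)²·V_2 = 2056509/262144;  E_3 = 2187/512


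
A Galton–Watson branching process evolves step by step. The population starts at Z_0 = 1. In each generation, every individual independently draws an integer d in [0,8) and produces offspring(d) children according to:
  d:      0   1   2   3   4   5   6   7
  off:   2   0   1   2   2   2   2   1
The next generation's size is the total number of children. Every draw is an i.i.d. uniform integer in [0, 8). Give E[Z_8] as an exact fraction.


Outcome values over d=0..7: [2, 0, 1, 2, 2, 2, 2, 1]
Σy = 12, Σy² = 22, M = 8
μ = 12/8 = 3/2,  σ² = 22/8 − (3/2)² = 1/2
E[Z_0] = 1
E[Z_1] = 3/2·E[Z_0] = 3/2
E[Z_2] = 3/2·E[Z_1] = 9/4
E[Z_3] = 3/2·E[Z_2] = 27/8
E[Z_4] = 3/2·E[Z_3] = 81/16
E[Z_5] = 3/2·E[Z_4] = 243/32
E[Z_6] = 3/2·E[Z_5] = 729/64
E[Z_7] = 3/2·E[Z_6] = 2187/128
E[Z_8] = 3/2·E[Z_7] = 6561/256

6561/256


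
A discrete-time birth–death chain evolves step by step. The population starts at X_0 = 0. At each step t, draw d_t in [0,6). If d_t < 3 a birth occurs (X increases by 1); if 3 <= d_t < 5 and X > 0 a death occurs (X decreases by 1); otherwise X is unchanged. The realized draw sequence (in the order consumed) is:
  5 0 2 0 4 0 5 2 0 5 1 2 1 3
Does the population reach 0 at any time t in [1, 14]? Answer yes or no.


yes

t=0: X=0, d=5 → hold, X_1=0
t=1: X=0, d=0 → birth, X_2=1
t=2: X=1, d=2 → birth, X_3=2
t=3: X=2, d=0 → birth, X_4=3
t=4: X=3, d=4 → death, X_5=2
t=5: X=2, d=0 → birth, X_6=3
t=6: X=3, d=5 → hold, X_7=3
t=7: X=3, d=2 → birth, X_8=4
t=8: X=4, d=0 → birth, X_9=5
t=9: X=5, d=5 → hold, X_10=5
t=10: X=5, d=1 → birth, X_11=6
t=11: X=6, d=2 → birth, X_12=7
t=12: X=7, d=1 → birth, X_13=8
t=13: X=8, d=3 → death, X_14=7


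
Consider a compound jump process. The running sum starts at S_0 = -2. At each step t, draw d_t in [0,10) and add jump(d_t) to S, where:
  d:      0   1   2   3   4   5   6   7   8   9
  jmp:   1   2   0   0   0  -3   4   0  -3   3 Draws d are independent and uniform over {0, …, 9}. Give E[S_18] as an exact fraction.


26/5

Outcome values over d=0..9: [1, 2, 0, 0, 0, -3, 4, 0, -3, 3]
Σy = 4, Σy² = 48, M = 10
μ = 4/10 = 2/5,  σ² = 48/10 − (2/5)² = 116/25
E[S_18] = -2 + 18·(2/5) = 26/5


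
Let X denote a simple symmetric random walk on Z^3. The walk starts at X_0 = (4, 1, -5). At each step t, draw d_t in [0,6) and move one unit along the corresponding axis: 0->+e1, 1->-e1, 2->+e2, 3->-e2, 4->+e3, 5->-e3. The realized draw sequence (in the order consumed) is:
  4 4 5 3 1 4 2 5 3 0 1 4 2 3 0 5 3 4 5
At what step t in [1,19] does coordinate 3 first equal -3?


2

t=0: X=(4, 1, -5), d=4 → +e3, X_1=(4, 1, -4)
t=1: X=(4, 1, -4), d=4 → +e3, X_2=(4, 1, -3)
t=2: X=(4, 1, -3), d=5 → -e3, X_3=(4, 1, -4)
t=3: X=(4, 1, -4), d=3 → -e2, X_4=(4, 0, -4)
t=4: X=(4, 0, -4), d=1 → -e1, X_5=(3, 0, -4)
t=5: X=(3, 0, -4), d=4 → +e3, X_6=(3, 0, -3)
t=6: X=(3, 0, -3), d=2 → +e2, X_7=(3, 1, -3)
t=7: X=(3, 1, -3), d=5 → -e3, X_8=(3, 1, -4)
t=8: X=(3, 1, -4), d=3 → -e2, X_9=(3, 0, -4)
t=9: X=(3, 0, -4), d=0 → +e1, X_10=(4, 0, -4)
t=10: X=(4, 0, -4), d=1 → -e1, X_11=(3, 0, -4)
t=11: X=(3, 0, -4), d=4 → +e3, X_12=(3, 0, -3)
t=12: X=(3, 0, -3), d=2 → +e2, X_13=(3, 1, -3)
t=13: X=(3, 1, -3), d=3 → -e2, X_14=(3, 0, -3)
t=14: X=(3, 0, -3), d=0 → +e1, X_15=(4, 0, -3)
t=15: X=(4, 0, -3), d=5 → -e3, X_16=(4, 0, -4)
t=16: X=(4, 0, -4), d=3 → -e2, X_17=(4, -1, -4)
t=17: X=(4, -1, -4), d=4 → +e3, X_18=(4, -1, -3)
t=18: X=(4, -1, -3), d=5 → -e3, X_19=(4, -1, -4)


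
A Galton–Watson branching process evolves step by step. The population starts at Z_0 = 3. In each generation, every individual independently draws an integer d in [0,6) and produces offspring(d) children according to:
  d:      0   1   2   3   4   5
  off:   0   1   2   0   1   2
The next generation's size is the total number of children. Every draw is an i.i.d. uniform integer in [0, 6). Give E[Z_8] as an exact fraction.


Outcome values over d=0..5: [0, 1, 2, 0, 1, 2]
Σy = 6, Σy² = 10, M = 6
μ = 6/6 = 1,  σ² = 10/6 − (1)² = 2/3
E[Z_0] = 3
E[Z_1] = 1·E[Z_0] = 3
E[Z_2] = 1·E[Z_1] = 3
E[Z_3] = 1·E[Z_2] = 3
E[Z_4] = 1·E[Z_3] = 3
E[Z_5] = 1·E[Z_4] = 3
E[Z_6] = 1·E[Z_5] = 3
E[Z_7] = 1·E[Z_6] = 3
E[Z_8] = 1·E[Z_7] = 3

3


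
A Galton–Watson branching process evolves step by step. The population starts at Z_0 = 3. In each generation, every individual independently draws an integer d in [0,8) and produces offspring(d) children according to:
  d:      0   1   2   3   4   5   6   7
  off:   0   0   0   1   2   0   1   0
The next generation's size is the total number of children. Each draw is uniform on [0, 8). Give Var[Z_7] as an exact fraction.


Outcome values over d=0..7: [0, 0, 0, 1, 2, 0, 1, 0]
Σy = 4, Σy² = 6, M = 8
μ = 4/8 = 1/2,  σ² = 6/8 − (1/2)² = 1/2
V_0 = 0, E_0 = 3
V_1 = 1/2·E_0 + (1/2)²·V_0 = 3/2;  E_1 = 3/2
V_2 = 1/2·E_1 + (1/2)²·V_1 = 9/8;  E_2 = 3/4
V_3 = 1/2·E_2 + (1/2)²·V_2 = 21/32;  E_3 = 3/8
V_4 = 1/2·E_3 + (1/2)²·V_3 = 45/128;  E_4 = 3/16
V_5 = 1/2·E_4 + (1/2)²·V_4 = 93/512;  E_5 = 3/32
V_6 = 1/2·E_5 + (1/2)²·V_5 = 189/2048;  E_6 = 3/64
V_7 = 1/2·E_6 + (1/2)²·V_6 = 381/8192;  E_7 = 3/128

381/8192


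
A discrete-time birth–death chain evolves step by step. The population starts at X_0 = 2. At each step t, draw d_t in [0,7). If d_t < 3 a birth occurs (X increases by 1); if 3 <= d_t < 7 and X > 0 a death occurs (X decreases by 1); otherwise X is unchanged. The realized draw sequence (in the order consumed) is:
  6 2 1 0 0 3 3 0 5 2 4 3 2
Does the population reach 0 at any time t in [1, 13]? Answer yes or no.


t=0: X=2, d=6 → death, X_1=1
t=1: X=1, d=2 → birth, X_2=2
t=2: X=2, d=1 → birth, X_3=3
t=3: X=3, d=0 → birth, X_4=4
t=4: X=4, d=0 → birth, X_5=5
t=5: X=5, d=3 → death, X_6=4
t=6: X=4, d=3 → death, X_7=3
t=7: X=3, d=0 → birth, X_8=4
t=8: X=4, d=5 → death, X_9=3
t=9: X=3, d=2 → birth, X_10=4
t=10: X=4, d=4 → death, X_11=3
t=11: X=3, d=3 → death, X_12=2
t=12: X=2, d=2 → birth, X_13=3

no


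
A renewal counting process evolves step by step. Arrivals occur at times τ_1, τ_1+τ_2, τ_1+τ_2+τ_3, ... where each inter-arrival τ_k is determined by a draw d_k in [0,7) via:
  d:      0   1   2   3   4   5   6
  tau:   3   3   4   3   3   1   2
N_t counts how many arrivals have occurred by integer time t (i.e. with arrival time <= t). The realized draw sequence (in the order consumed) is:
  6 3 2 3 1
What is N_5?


2

draw d_1=6: τ_1=2, arrival time A_1=2
draw d_2=3: τ_2=3, arrival time A_2=5
draw d_3=2: τ_3=4, arrival time A_3=9
draw d_4=3: τ_4=3, arrival time A_4=12
draw d_5=1: τ_5=3, arrival time A_5=15
N_t over t=0..5: 0:0 1:0 2:1 3:1 4:1 5:2


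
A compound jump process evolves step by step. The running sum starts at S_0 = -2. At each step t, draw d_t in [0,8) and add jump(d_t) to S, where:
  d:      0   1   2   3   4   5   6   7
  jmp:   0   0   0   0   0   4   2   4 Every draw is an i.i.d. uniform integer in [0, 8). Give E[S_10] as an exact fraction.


21/2

Outcome values over d=0..7: [0, 0, 0, 0, 0, 4, 2, 4]
Σy = 10, Σy² = 36, M = 8
μ = 10/8 = 5/4,  σ² = 36/8 − (5/4)² = 47/16
E[S_10] = -2 + 10·(5/4) = 21/2


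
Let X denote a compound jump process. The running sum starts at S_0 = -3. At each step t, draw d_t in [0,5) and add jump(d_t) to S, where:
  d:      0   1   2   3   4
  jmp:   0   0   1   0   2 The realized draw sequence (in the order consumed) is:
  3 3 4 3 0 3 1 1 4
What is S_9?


1

t=0: S=-3, d=3, jump=0, S_1=-3
t=1: S=-3, d=3, jump=0, S_2=-3
t=2: S=-3, d=4, jump=2, S_3=-1
t=3: S=-1, d=3, jump=0, S_4=-1
t=4: S=-1, d=0, jump=0, S_5=-1
t=5: S=-1, d=3, jump=0, S_6=-1
t=6: S=-1, d=1, jump=0, S_7=-1
t=7: S=-1, d=1, jump=0, S_8=-1
t=8: S=-1, d=4, jump=2, S_9=1


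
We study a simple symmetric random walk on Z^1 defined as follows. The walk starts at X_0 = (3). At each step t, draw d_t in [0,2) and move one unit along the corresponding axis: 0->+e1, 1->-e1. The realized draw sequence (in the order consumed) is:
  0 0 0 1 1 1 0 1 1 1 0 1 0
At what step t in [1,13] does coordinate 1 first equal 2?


t=0: X=(3), d=0 → +e1, X_1=(4)
t=1: X=(4), d=0 → +e1, X_2=(5)
t=2: X=(5), d=0 → +e1, X_3=(6)
t=3: X=(6), d=1 → -e1, X_4=(5)
t=4: X=(5), d=1 → -e1, X_5=(4)
t=5: X=(4), d=1 → -e1, X_6=(3)
t=6: X=(3), d=0 → +e1, X_7=(4)
t=7: X=(4), d=1 → -e1, X_8=(3)
t=8: X=(3), d=1 → -e1, X_9=(2)
t=9: X=(2), d=1 → -e1, X_10=(1)
t=10: X=(1), d=0 → +e1, X_11=(2)
t=11: X=(2), d=1 → -e1, X_12=(1)
t=12: X=(1), d=0 → +e1, X_13=(2)

9


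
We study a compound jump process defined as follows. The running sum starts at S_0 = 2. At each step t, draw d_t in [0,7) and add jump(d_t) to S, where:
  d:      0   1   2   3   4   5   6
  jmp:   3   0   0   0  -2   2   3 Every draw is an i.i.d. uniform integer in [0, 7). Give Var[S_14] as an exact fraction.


Outcome values over d=0..6: [3, 0, 0, 0, -2, 2, 3]
Σy = 6, Σy² = 26, M = 7
μ = 6/7 = 6/7,  σ² = 26/7 − (6/7)² = 146/49
Independent increments: Var[S_14] = 14·σ² = 14·(146/49) = 292/7

292/7
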